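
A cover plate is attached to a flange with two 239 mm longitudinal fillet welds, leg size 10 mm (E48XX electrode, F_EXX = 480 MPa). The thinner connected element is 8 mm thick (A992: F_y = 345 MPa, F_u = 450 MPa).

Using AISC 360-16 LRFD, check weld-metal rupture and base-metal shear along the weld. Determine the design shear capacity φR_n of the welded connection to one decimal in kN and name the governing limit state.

730.0 kN (weld metal governs)

Weld metal: throat = 0.707×10 = 7.07 mm, L = 2×239 = 478 mm. φR_n = 0.75 × 0.6 × 480 × 7.07 × 478 = 730.0 kN.
Base metal shear (8 mm plate): yield φR_n = 1.0×0.6×345×8×478 = 791.6 kN; rupture φR_n = 0.75×0.6×450×8×478 = 774.4 kN; take 774.4 kN (rupture).
Governing: min(730.0, 774.4) = 730.0 kN → weld metal.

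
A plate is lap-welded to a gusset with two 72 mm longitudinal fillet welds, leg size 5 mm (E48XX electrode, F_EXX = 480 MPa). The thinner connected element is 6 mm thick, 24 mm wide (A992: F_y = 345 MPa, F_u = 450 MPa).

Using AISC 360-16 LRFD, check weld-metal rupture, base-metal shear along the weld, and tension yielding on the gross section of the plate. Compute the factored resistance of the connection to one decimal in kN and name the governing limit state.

44.7 kN (gross-section yield governs)

Weld metal: throat = 0.707×5 = 3.535 mm, L = 2×72 = 144 mm. φR_n = 0.75 × 0.6 × 480 × 3.535 × 144 = 110.0 kN.
Base metal shear (6 mm plate): yield φR_n = 1.0×0.6×345×6×144 = 178.8 kN; rupture φR_n = 0.75×0.6×450×6×144 = 175.0 kN; take 175.0 kN (rupture).
Tension yield (gross): A_g = 24×6 = 144 mm². φR_n = 0.90 × 345 × 144 = 44.7 kN.
Governing: min(110.0, 175.0, 44.7) = 44.7 kN → gross-section yield.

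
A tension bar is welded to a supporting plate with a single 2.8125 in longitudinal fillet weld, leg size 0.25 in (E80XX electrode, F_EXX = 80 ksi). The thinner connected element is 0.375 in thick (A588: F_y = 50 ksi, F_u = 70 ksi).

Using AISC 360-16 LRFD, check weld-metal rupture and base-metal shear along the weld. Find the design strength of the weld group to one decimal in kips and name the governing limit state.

17.9 kips (weld metal governs)

Weld metal: throat = 0.707×0.25 = 0.17675 in, L = 2.8125 in. φR_n = 0.75 × 0.6 × 80 × 0.17675 × 2.8125 = 17.9 kips.
Base metal shear (0.375 in plate): yield φR_n = 1.0×0.6×50×0.375×2.8125 = 31.6 kips; rupture φR_n = 0.75×0.6×70×0.375×2.8125 = 33.2 kips; take 31.6 kips (yield).
Governing: min(17.9, 31.6) = 17.9 kips → weld metal.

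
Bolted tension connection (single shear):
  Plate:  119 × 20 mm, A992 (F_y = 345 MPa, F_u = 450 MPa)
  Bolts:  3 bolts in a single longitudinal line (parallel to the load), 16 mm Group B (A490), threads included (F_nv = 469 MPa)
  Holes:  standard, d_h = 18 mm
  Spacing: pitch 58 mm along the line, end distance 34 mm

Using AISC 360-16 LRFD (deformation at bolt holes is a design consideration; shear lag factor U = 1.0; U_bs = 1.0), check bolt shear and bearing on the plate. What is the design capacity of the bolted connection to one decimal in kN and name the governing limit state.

Bolt shear: A_b = π(16)²/4 = 201.06 mm². φR_n = 0.75 × 469 × 201.06 × 3 × 1 = 212.2 kN.
Bearing (20 mm plate, F_u = 450 MPa): end bolts L_c = 34 − 18/2 = 25, R_n = min(1.2×25×20×450, 2.4×16×20×450) = 270 kN/bolt; interior L_c = 58 − 18 = 40, R_n = 345.6 kN/bolt. φR_n = 0.75 × (1×270 + 2×345.6) = 720.9 kN.
Governing: min(212.2, 720.9) = 212.2 kN → bolt shear.

212.2 kN (bolt shear governs)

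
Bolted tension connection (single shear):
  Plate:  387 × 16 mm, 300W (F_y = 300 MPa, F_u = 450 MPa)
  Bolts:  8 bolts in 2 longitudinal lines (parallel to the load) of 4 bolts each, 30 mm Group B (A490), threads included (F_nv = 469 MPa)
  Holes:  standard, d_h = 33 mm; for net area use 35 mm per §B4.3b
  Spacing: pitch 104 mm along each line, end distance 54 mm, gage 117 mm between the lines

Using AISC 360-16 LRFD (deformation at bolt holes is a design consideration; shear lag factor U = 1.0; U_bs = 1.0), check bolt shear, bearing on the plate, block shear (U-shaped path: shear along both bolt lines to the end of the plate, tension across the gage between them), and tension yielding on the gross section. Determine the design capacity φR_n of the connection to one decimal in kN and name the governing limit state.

Bolt shear: A_b = π(30)²/4 = 706.86 mm². φR_n = 0.75 × 469 × 706.86 × 8 × 1 = 1989.1 kN.
Bearing (16 mm plate, F_u = 450 MPa): end bolts L_c = 54 − 33/2 = 37.5, R_n = min(1.2×37.5×16×450, 2.4×30×16×450) = 324 kN/bolt; interior L_c = 104 − 33 = 71, R_n = 518.4 kN/bolt. φR_n = 0.75 × (2×324 + 6×518.4) = 2818.8 kN.
Block shear: shear path 2×[54+3×104] = 2×366 mm, A_gv = 11712, A_nv = 2×(366 − 3.5×35)×16 = 7792 mm²; tension across gage: (117 − 1×35)×16 = 1312 mm². R_n = min(0.6×450×7792, 0.6×300×11712) + 1.0×450×1312 = min(2103.8, 2108.2) + 590.4 = 2694.2 kN. φR_n = 0.75 × 2694.2 = 2020.7 kN.
Tension yield (gross): A_g = 387×16 = 6192 mm². φR_n = 0.90 × 300 × 6192 = 1671.8 kN.
Governing: min(1989.1, 2818.8, 2020.7, 1671.8) = 1671.8 kN → gross-section yield.

1671.8 kN (gross-section yield governs)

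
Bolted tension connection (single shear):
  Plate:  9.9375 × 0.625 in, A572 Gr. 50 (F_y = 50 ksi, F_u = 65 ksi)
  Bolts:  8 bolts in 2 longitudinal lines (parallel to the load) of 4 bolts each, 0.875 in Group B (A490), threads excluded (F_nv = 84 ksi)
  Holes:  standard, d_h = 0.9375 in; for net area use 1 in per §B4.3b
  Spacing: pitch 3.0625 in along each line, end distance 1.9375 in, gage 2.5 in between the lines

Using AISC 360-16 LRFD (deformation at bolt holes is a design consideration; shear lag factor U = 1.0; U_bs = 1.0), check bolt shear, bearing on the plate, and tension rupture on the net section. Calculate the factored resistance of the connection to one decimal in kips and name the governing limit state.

241.8 kips (net-section rupture governs)

Bolt shear: A_b = π(0.875)²/4 = 0.60132 in². φR_n = 0.75 × 84 × 0.60132 × 8 × 1 = 303.1 kips.
Bearing (0.625 in plate, F_u = 65 ksi): end bolts L_c = 1.9375 − 0.9375/2 = 1.46875, R_n = min(1.2×1.46875×0.625×65, 2.4×0.875×0.625×65) = 71.602 kips/bolt; interior L_c = 3.0625 − 0.9375 = 2.125, R_n = 85.313 kips/bolt. φR_n = 0.75 × (2×71.602 + 6×85.313) = 491.3 kips.
Tension rupture (net): A_n = (9.9375 − 2×1)×0.625 = 4.9609 in² (U = 1.0, A_e = A_n). φR_n = 0.75 × 65 × 4.9609 = 241.8 kips.
Governing: min(303.1, 491.3, 241.8) = 241.8 kips → net-section rupture.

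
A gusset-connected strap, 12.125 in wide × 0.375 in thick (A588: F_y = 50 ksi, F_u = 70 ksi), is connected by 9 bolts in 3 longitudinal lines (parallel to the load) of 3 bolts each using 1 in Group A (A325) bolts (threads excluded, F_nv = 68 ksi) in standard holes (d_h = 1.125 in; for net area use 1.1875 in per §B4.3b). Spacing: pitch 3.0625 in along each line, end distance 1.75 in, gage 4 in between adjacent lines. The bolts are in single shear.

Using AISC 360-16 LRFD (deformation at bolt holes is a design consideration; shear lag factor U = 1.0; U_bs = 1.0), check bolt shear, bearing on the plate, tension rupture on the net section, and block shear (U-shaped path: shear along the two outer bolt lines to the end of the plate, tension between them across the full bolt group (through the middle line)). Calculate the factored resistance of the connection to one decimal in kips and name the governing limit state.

Bolt shear: A_b = π(1)²/4 = 0.7854 in². φR_n = 0.75 × 68 × 0.7854 × 9 × 1 = 360.5 kips.
Bearing (0.375 in plate, F_u = 70 ksi): end bolts L_c = 1.75 − 1.125/2 = 1.1875, R_n = min(1.2×1.1875×0.375×70, 2.4×1×0.375×70) = 37.406 kips/bolt; interior L_c = 3.0625 − 1.125 = 1.9375, R_n = 61.031 kips/bolt. φR_n = 0.75 × (3×37.406 + 6×61.031) = 358.8 kips.
Tension rupture (net): A_n = (12.125 − 3×1.1875)×0.375 = 3.2109 in² (U = 1.0, A_e = A_n). φR_n = 0.75 × 70 × 3.2109 = 168.6 kips.
Block shear: shear path 2×[1.75+2×3.0625] = 2×7.875 in, A_gv = 5.9063, A_nv = 2×(7.875 − 2.5×1.1875)×0.375 = 3.6797 in²; tension across gage: (8 − 2×1.1875)×0.375 = 2.1094 in². R_n = min(0.6×70×3.6797, 0.6×50×5.9063) + 1.0×70×2.1094 = min(154.55, 177.19) + 147.66 = 302.21 kips. φR_n = 0.75 × 302.21 = 226.7 kips.
Governing: min(360.5, 358.8, 168.6, 226.7) = 168.6 kips → net-section rupture.

168.6 kips (net-section rupture governs)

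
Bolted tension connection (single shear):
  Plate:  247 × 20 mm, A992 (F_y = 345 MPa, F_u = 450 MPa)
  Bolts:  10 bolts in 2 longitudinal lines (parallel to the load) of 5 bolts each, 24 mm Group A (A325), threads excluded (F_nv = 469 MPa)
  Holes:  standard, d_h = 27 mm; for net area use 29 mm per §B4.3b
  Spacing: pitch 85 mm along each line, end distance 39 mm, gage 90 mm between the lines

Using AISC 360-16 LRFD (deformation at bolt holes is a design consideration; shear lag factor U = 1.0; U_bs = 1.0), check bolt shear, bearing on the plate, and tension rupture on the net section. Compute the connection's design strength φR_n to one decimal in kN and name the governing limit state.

Bolt shear: A_b = π(24)²/4 = 452.39 mm². φR_n = 0.75 × 469 × 452.39 × 10 × 1 = 1591.3 kN.
Bearing (20 mm plate, F_u = 450 MPa): end bolts L_c = 39 − 27/2 = 25.5, R_n = min(1.2×25.5×20×450, 2.4×24×20×450) = 275.4 kN/bolt; interior L_c = 85 − 27 = 58, R_n = 518.4 kN/bolt. φR_n = 0.75 × (2×275.4 + 8×518.4) = 3523.5 kN.
Tension rupture (net): A_n = (247 − 2×29)×20 = 3780 mm² (U = 1.0, A_e = A_n). φR_n = 0.75 × 450 × 3780 = 1275.8 kN.
Governing: min(1591.3, 3523.5, 1275.8) = 1275.8 kN → net-section rupture.

1275.8 kN (net-section rupture governs)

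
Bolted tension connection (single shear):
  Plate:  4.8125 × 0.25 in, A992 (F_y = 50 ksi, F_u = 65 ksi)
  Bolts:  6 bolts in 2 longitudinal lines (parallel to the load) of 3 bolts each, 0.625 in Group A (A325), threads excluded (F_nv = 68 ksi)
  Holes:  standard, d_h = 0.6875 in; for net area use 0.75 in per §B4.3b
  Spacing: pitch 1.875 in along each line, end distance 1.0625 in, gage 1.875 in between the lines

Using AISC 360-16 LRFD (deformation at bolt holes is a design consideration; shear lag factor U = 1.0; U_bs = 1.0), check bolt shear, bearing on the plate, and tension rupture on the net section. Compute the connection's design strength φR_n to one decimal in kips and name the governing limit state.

Bolt shear: A_b = π(0.625)²/4 = 0.3068 in². φR_n = 0.75 × 68 × 0.3068 × 6 × 1 = 93.9 kips.
Bearing (0.25 in plate, F_u = 65 ksi): end bolts L_c = 1.0625 − 0.6875/2 = 0.71875, R_n = min(1.2×0.71875×0.25×65, 2.4×0.625×0.25×65) = 14.016 kips/bolt; interior L_c = 1.875 − 0.6875 = 1.1875, R_n = 23.156 kips/bolt. φR_n = 0.75 × (2×14.016 + 4×23.156) = 90.5 kips.
Tension rupture (net): A_n = (4.8125 − 2×0.75)×0.25 = 0.82813 in² (U = 1.0, A_e = A_n). φR_n = 0.75 × 65 × 0.82813 = 40.4 kips.
Governing: min(93.9, 90.5, 40.4) = 40.4 kips → net-section rupture.

40.4 kips (net-section rupture governs)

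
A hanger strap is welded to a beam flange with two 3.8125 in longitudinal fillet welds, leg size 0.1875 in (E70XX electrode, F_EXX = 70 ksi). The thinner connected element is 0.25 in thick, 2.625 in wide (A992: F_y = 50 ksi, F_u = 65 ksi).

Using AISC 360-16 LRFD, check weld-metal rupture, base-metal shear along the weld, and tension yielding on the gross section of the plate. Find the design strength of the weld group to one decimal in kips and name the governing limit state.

29.5 kips (gross-section yield governs)

Weld metal: throat = 0.707×0.1875 = 0.13256 in, L = 2×3.8125 = 7.625 in. φR_n = 0.75 × 0.6 × 70 × 0.13256 × 7.625 = 31.8 kips.
Base metal shear (0.25 in plate): yield φR_n = 1.0×0.6×50×0.25×7.625 = 57.2 kips; rupture φR_n = 0.75×0.6×65×0.25×7.625 = 55.8 kips; take 55.8 kips (rupture).
Tension yield (gross): A_g = 2.625×0.25 = 0.65625 in². φR_n = 0.90 × 50 × 0.65625 = 29.5 kips.
Governing: min(31.8, 55.8, 29.5) = 29.5 kips → gross-section yield.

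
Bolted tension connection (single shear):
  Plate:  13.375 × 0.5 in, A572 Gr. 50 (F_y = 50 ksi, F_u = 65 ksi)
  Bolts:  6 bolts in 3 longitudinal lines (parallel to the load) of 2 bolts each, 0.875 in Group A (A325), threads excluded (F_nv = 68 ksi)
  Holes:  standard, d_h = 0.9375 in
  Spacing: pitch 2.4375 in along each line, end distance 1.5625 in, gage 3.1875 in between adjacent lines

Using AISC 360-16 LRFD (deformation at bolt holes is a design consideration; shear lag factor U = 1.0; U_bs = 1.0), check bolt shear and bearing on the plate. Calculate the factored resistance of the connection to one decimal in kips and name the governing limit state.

Bolt shear: A_b = π(0.875)²/4 = 0.60132 in². φR_n = 0.75 × 68 × 0.60132 × 6 × 1 = 184.0 kips.
Bearing (0.5 in plate, F_u = 65 ksi): end bolts L_c = 1.5625 − 0.9375/2 = 1.09375, R_n = min(1.2×1.09375×0.5×65, 2.4×0.875×0.5×65) = 42.656 kips/bolt; interior L_c = 2.4375 − 0.9375 = 1.5, R_n = 58.5 kips/bolt. φR_n = 0.75 × (3×42.656 + 3×58.5) = 227.6 kips.
Governing: min(184.0, 227.6) = 184.0 kips → bolt shear.

184.0 kips (bolt shear governs)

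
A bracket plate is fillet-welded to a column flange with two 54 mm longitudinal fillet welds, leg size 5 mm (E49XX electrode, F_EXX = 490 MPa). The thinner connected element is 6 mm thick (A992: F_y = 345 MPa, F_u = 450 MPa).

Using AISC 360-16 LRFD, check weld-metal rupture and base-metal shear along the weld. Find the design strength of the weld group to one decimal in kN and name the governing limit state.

84.2 kN (weld metal governs)

Weld metal: throat = 0.707×5 = 3.535 mm, L = 2×54 = 108 mm. φR_n = 0.75 × 0.6 × 490 × 3.535 × 108 = 84.2 kN.
Base metal shear (6 mm plate): yield φR_n = 1.0×0.6×345×6×108 = 134.1 kN; rupture φR_n = 0.75×0.6×450×6×108 = 131.2 kN; take 131.2 kN (rupture).
Governing: min(84.2, 131.2) = 84.2 kN → weld metal.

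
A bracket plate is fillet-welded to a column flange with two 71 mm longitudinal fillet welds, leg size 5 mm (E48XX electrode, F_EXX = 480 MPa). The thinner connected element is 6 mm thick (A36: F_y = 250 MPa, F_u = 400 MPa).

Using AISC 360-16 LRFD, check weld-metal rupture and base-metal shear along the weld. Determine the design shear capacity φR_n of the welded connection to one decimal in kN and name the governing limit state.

108.4 kN (weld metal governs)

Weld metal: throat = 0.707×5 = 3.535 mm, L = 2×71 = 142 mm. φR_n = 0.75 × 0.6 × 480 × 3.535 × 142 = 108.4 kN.
Base metal shear (6 mm plate): yield φR_n = 1.0×0.6×250×6×142 = 127.8 kN; rupture φR_n = 0.75×0.6×400×6×142 = 153.4 kN; take 127.8 kN (yield).
Governing: min(108.4, 127.8) = 108.4 kN → weld metal.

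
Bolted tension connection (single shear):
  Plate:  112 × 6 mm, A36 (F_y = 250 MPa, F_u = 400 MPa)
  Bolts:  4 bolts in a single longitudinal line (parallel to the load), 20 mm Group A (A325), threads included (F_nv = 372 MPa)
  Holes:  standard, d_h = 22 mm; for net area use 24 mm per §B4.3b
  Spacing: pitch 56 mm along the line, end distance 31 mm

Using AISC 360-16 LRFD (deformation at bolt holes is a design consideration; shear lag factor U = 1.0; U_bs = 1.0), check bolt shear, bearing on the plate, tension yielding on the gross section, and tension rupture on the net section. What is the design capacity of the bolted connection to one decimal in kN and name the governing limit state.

151.2 kN (gross-section yield governs)

Bolt shear: A_b = π(20)²/4 = 314.16 mm². φR_n = 0.75 × 372 × 314.16 × 4 × 1 = 350.6 kN.
Bearing (6 mm plate, F_u = 400 MPa): end bolts L_c = 31 − 22/2 = 20, R_n = min(1.2×20×6×400, 2.4×20×6×400) = 57.6 kN/bolt; interior L_c = 56 − 22 = 34, R_n = 97.92 kN/bolt. φR_n = 0.75 × (1×57.6 + 3×97.92) = 263.5 kN.
Tension yield (gross): A_g = 112×6 = 672 mm². φR_n = 0.90 × 250 × 672 = 151.2 kN.
Tension rupture (net): A_n = (112 − 1×24)×6 = 528 mm² (U = 1.0, A_e = A_n). φR_n = 0.75 × 400 × 528 = 158.4 kN.
Governing: min(350.6, 263.5, 151.2, 158.4) = 151.2 kN → gross-section yield.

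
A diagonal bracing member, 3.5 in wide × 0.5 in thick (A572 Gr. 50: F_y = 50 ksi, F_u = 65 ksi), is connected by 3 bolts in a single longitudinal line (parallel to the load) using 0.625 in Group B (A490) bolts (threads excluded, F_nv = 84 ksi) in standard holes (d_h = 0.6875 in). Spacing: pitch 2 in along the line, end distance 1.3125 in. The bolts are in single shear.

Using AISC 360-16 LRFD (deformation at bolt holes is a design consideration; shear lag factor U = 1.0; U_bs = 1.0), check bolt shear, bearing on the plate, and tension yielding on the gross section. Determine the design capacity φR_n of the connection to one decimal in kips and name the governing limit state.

58.0 kips (bolt shear governs)

Bolt shear: A_b = π(0.625)²/4 = 0.3068 in². φR_n = 0.75 × 84 × 0.3068 × 3 × 1 = 58.0 kips.
Bearing (0.5 in plate, F_u = 65 ksi): end bolts L_c = 1.3125 − 0.6875/2 = 0.96875, R_n = min(1.2×0.96875×0.5×65, 2.4×0.625×0.5×65) = 37.781 kips/bolt; interior L_c = 2 − 0.6875 = 1.3125, R_n = 48.75 kips/bolt. φR_n = 0.75 × (1×37.781 + 2×48.75) = 101.5 kips.
Tension yield (gross): A_g = 3.5×0.5 = 1.75 in². φR_n = 0.90 × 50 × 1.75 = 78.8 kips.
Governing: min(58.0, 101.5, 78.8) = 58.0 kips → bolt shear.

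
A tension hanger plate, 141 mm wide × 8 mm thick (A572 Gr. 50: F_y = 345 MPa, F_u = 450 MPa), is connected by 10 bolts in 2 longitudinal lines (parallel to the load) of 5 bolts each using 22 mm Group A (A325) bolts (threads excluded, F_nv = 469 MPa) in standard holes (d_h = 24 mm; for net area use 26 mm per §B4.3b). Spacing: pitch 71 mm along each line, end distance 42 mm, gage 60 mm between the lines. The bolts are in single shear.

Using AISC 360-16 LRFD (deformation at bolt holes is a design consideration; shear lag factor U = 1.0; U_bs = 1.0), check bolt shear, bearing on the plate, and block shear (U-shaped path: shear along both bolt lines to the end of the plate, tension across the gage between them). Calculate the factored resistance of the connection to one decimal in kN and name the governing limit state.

769.0 kN (block shear governs)

Bolt shear: A_b = π(22)²/4 = 380.13 mm². φR_n = 0.75 × 469 × 380.13 × 10 × 1 = 1337.1 kN.
Bearing (8 mm plate, F_u = 450 MPa): end bolts L_c = 42 − 24/2 = 30, R_n = min(1.2×30×8×450, 2.4×22×8×450) = 129.6 kN/bolt; interior L_c = 71 − 24 = 47, R_n = 190.08 kN/bolt. φR_n = 0.75 × (2×129.6 + 8×190.08) = 1334.9 kN.
Block shear: shear path 2×[42+4×71] = 2×326 mm, A_gv = 5216, A_nv = 2×(326 − 4.5×26)×8 = 3344 mm²; tension across gage: (60 − 1×26)×8 = 272 mm². R_n = min(0.6×450×3344, 0.6×345×5216) + 1.0×450×272 = min(902.88, 1079.7) + 122.4 = 1025.3 kN. φR_n = 0.75 × 1025.3 = 769.0 kN.
Governing: min(1337.1, 1334.9, 769.0) = 769.0 kN → block shear.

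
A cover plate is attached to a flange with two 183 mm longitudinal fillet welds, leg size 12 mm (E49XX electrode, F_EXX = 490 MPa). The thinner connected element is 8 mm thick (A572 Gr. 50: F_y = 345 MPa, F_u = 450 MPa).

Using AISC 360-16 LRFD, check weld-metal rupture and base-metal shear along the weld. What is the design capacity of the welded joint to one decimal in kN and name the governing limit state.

592.9 kN (base-metal shear governs)

Weld metal: throat = 0.707×12 = 8.484 mm, L = 2×183 = 366 mm. φR_n = 0.75 × 0.6 × 490 × 8.484 × 366 = 684.7 kN.
Base metal shear (8 mm plate): yield φR_n = 1.0×0.6×345×8×366 = 606.1 kN; rupture φR_n = 0.75×0.6×450×8×366 = 592.9 kN; take 592.9 kN (rupture).
Governing: min(684.7, 592.9) = 592.9 kN → base-metal shear.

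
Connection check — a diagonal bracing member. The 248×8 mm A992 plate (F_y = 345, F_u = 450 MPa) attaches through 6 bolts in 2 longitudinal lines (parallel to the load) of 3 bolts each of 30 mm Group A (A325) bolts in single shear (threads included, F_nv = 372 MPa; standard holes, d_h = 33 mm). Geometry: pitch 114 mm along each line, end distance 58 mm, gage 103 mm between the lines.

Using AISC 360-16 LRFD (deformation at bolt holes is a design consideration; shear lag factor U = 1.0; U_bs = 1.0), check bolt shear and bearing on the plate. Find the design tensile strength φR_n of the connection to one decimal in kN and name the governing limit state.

Bolt shear: A_b = π(30)²/4 = 706.86 mm². φR_n = 0.75 × 372 × 706.86 × 6 × 1 = 1183.3 kN.
Bearing (8 mm plate, F_u = 450 MPa): end bolts L_c = 58 − 33/2 = 41.5, R_n = min(1.2×41.5×8×450, 2.4×30×8×450) = 179.28 kN/bolt; interior L_c = 114 − 33 = 81, R_n = 259.2 kN/bolt. φR_n = 0.75 × (2×179.28 + 4×259.2) = 1046.5 kN.
Governing: min(1183.3, 1046.5) = 1046.5 kN → bearing.

1046.5 kN (bearing governs)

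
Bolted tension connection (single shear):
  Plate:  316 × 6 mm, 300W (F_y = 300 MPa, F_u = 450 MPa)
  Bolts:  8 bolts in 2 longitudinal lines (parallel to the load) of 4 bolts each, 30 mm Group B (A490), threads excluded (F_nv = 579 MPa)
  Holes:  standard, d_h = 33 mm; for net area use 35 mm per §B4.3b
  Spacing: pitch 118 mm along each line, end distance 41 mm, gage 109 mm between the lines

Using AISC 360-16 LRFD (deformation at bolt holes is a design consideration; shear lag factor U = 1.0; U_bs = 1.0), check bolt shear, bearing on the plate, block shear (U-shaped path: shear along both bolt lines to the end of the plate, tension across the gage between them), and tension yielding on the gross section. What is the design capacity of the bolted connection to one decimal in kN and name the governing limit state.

511.9 kN (gross-section yield governs)

Bolt shear: A_b = π(30)²/4 = 706.86 mm². φR_n = 0.75 × 579 × 706.86 × 8 × 1 = 2455.6 kN.
Bearing (6 mm plate, F_u = 450 MPa): end bolts L_c = 41 − 33/2 = 24.5, R_n = min(1.2×24.5×6×450, 2.4×30×6×450) = 79.38 kN/bolt; interior L_c = 118 − 33 = 85, R_n = 194.4 kN/bolt. φR_n = 0.75 × (2×79.38 + 6×194.4) = 993.9 kN.
Block shear: shear path 2×[41+3×118] = 2×395 mm, A_gv = 4740, A_nv = 2×(395 − 3.5×35)×6 = 3270 mm²; tension across gage: (109 − 1×35)×6 = 444 mm². R_n = min(0.6×450×3270, 0.6×300×4740) + 1.0×450×444 = min(882.9, 853.2) + 199.8 = 1053 kN. φR_n = 0.75 × 1053 = 789.8 kN.
Tension yield (gross): A_g = 316×6 = 1896 mm². φR_n = 0.90 × 300 × 1896 = 511.9 kN.
Governing: min(2455.6, 993.9, 789.8, 511.9) = 511.9 kN → gross-section yield.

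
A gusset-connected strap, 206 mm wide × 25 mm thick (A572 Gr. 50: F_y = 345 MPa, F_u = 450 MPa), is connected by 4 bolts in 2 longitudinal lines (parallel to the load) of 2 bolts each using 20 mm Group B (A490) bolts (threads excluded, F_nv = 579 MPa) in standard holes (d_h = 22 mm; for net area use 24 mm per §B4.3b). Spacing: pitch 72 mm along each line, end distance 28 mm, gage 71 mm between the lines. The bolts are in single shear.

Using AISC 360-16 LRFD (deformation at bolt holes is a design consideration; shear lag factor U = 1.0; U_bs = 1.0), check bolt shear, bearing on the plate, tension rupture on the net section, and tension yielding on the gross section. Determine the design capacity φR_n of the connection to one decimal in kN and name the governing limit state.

545.7 kN (bolt shear governs)

Bolt shear: A_b = π(20)²/4 = 314.16 mm². φR_n = 0.75 × 579 × 314.16 × 4 × 1 = 545.7 kN.
Bearing (25 mm plate, F_u = 450 MPa): end bolts L_c = 28 − 22/2 = 17, R_n = min(1.2×17×25×450, 2.4×20×25×450) = 229.5 kN/bolt; interior L_c = 72 − 22 = 50, R_n = 540 kN/bolt. φR_n = 0.75 × (2×229.5 + 2×540) = 1154.3 kN.
Tension rupture (net): A_n = (206 − 2×24)×25 = 3950 mm² (U = 1.0, A_e = A_n). φR_n = 0.75 × 450 × 3950 = 1333.1 kN.
Tension yield (gross): A_g = 206×25 = 5150 mm². φR_n = 0.90 × 345 × 5150 = 1599.1 kN.
Governing: min(545.7, 1154.3, 1333.1, 1599.1) = 545.7 kN → bolt shear.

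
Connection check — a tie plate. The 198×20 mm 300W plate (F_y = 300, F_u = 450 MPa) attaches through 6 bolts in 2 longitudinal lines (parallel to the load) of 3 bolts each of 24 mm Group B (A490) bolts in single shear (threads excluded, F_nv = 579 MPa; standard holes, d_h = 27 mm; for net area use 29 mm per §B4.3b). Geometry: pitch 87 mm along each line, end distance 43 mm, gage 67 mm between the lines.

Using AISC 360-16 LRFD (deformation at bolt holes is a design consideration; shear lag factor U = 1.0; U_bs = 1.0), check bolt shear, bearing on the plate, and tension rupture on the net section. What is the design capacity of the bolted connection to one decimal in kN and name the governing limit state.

945.0 kN (net-section rupture governs)

Bolt shear: A_b = π(24)²/4 = 452.39 mm². φR_n = 0.75 × 579 × 452.39 × 6 × 1 = 1178.7 kN.
Bearing (20 mm plate, F_u = 450 MPa): end bolts L_c = 43 − 27/2 = 29.5, R_n = min(1.2×29.5×20×450, 2.4×24×20×450) = 318.6 kN/bolt; interior L_c = 87 − 27 = 60, R_n = 518.4 kN/bolt. φR_n = 0.75 × (2×318.6 + 4×518.4) = 2033.1 kN.
Tension rupture (net): A_n = (198 − 2×29)×20 = 2800 mm² (U = 1.0, A_e = A_n). φR_n = 0.75 × 450 × 2800 = 945.0 kN.
Governing: min(1178.7, 2033.1, 945.0) = 945.0 kN → net-section rupture.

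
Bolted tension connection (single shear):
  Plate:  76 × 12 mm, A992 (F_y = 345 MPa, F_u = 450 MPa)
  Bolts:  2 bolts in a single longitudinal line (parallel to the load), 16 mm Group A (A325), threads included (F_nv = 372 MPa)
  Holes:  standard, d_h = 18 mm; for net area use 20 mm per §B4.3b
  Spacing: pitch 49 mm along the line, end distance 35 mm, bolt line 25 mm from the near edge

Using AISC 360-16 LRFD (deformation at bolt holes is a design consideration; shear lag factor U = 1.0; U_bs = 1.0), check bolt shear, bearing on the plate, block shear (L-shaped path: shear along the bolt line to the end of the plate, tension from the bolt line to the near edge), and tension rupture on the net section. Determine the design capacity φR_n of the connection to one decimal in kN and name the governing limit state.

Bolt shear: A_b = π(16)²/4 = 201.06 mm². φR_n = 0.75 × 372 × 201.06 × 2 × 1 = 112.2 kN.
Bearing (12 mm plate, F_u = 450 MPa): end bolts L_c = 35 − 18/2 = 26, R_n = min(1.2×26×12×450, 2.4×16×12×450) = 168.48 kN/bolt; interior L_c = 49 − 18 = 31, R_n = 200.88 kN/bolt. φR_n = 0.75 × (1×168.48 + 1×200.88) = 277.0 kN.
Block shear: shear path 1×[35+1×49] = 1×84 mm, A_gv = 1008, A_nv = 1×(84 − 1.5×20)×12 = 648 mm²; tension to near edge: (25 − 0.5×20)×12 = 180 mm². R_n = min(0.6×450×648, 0.6×345×1008) + 1.0×450×180 = min(174.96, 208.66) + 81 = 255.96 kN. φR_n = 0.75 × 255.96 = 192.0 kN.
Tension rupture (net): A_n = (76 − 1×20)×12 = 672 mm² (U = 1.0, A_e = A_n). φR_n = 0.75 × 450 × 672 = 226.8 kN.
Governing: min(112.2, 277.0, 192.0, 226.8) = 112.2 kN → bolt shear.

112.2 kN (bolt shear governs)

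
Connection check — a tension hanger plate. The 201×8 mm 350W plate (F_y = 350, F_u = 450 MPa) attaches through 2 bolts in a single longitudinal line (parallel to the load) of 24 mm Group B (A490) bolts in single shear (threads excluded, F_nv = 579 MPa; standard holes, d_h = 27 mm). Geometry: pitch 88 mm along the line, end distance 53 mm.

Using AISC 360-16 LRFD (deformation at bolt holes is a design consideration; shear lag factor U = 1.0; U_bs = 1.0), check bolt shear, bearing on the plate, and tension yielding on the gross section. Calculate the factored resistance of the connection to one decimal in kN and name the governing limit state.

283.5 kN (bearing governs)

Bolt shear: A_b = π(24)²/4 = 452.39 mm². φR_n = 0.75 × 579 × 452.39 × 2 × 1 = 392.9 kN.
Bearing (8 mm plate, F_u = 450 MPa): end bolts L_c = 53 − 27/2 = 39.5, R_n = min(1.2×39.5×8×450, 2.4×24×8×450) = 170.64 kN/bolt; interior L_c = 88 − 27 = 61, R_n = 207.36 kN/bolt. φR_n = 0.75 × (1×170.64 + 1×207.36) = 283.5 kN.
Tension yield (gross): A_g = 201×8 = 1608 mm². φR_n = 0.90 × 350 × 1608 = 506.5 kN.
Governing: min(392.9, 283.5, 506.5) = 283.5 kN → bearing.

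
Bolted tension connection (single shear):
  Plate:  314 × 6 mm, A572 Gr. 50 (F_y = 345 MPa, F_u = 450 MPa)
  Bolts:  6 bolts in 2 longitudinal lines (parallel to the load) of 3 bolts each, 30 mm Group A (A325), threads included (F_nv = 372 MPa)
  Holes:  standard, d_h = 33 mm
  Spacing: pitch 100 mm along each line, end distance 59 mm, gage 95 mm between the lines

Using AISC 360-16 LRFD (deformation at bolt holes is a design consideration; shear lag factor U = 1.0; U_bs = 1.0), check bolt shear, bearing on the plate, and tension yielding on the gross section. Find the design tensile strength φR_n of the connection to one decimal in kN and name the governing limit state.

585.0 kN (gross-section yield governs)

Bolt shear: A_b = π(30)²/4 = 706.86 mm². φR_n = 0.75 × 372 × 706.86 × 6 × 1 = 1183.3 kN.
Bearing (6 mm plate, F_u = 450 MPa): end bolts L_c = 59 − 33/2 = 42.5, R_n = min(1.2×42.5×6×450, 2.4×30×6×450) = 137.7 kN/bolt; interior L_c = 100 − 33 = 67, R_n = 194.4 kN/bolt. φR_n = 0.75 × (2×137.7 + 4×194.4) = 789.8 kN.
Tension yield (gross): A_g = 314×6 = 1884 mm². φR_n = 0.90 × 345 × 1884 = 585.0 kN.
Governing: min(1183.3, 789.8, 585.0) = 585.0 kN → gross-section yield.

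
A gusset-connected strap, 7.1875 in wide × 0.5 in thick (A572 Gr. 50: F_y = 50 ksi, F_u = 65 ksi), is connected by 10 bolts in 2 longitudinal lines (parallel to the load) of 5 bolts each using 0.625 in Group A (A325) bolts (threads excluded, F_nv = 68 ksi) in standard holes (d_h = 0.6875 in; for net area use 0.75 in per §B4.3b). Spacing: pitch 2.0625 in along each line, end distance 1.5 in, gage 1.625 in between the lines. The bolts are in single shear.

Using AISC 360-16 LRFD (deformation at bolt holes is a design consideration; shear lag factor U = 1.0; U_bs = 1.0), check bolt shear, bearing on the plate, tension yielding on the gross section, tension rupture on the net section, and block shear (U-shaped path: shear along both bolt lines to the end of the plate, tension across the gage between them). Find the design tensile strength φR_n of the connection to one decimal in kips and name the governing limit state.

138.6 kips (net-section rupture governs)

Bolt shear: A_b = π(0.625)²/4 = 0.3068 in². φR_n = 0.75 × 68 × 0.3068 × 10 × 1 = 156.5 kips.
Bearing (0.5 in plate, F_u = 65 ksi): end bolts L_c = 1.5 − 0.6875/2 = 1.15625, R_n = min(1.2×1.15625×0.5×65, 2.4×0.625×0.5×65) = 45.094 kips/bolt; interior L_c = 2.0625 − 0.6875 = 1.375, R_n = 48.75 kips/bolt. φR_n = 0.75 × (2×45.094 + 8×48.75) = 360.1 kips.
Tension yield (gross): A_g = 7.1875×0.5 = 3.5938 in². φR_n = 0.90 × 50 × 3.5938 = 161.7 kips.
Tension rupture (net): A_n = (7.1875 − 2×0.75)×0.5 = 2.8438 in² (U = 1.0, A_e = A_n). φR_n = 0.75 × 65 × 2.8438 = 138.6 kips.
Block shear: shear path 2×[1.5+4×2.0625] = 2×9.75 in, A_gv = 9.75, A_nv = 2×(9.75 − 4.5×0.75)×0.5 = 6.375 in²; tension across gage: (1.625 − 1×0.75)×0.5 = 0.4375 in². R_n = min(0.6×65×6.375, 0.6×50×9.75) + 1.0×65×0.4375 = min(248.63, 292.5) + 28.438 = 277.07 kips. φR_n = 0.75 × 277.07 = 207.8 kips.
Governing: min(156.5, 360.1, 161.7, 138.6, 207.8) = 138.6 kips → net-section rupture.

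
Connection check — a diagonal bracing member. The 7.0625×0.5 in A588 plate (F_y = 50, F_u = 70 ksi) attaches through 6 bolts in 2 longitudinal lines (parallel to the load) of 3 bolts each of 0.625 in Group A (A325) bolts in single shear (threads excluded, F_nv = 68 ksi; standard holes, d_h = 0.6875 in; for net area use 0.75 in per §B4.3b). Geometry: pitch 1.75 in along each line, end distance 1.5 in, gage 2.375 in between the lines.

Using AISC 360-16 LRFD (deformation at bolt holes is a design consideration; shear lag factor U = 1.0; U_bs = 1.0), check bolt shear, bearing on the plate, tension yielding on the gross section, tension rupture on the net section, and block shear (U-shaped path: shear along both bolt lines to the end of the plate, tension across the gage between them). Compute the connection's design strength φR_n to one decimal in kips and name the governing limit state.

93.9 kips (bolt shear governs)

Bolt shear: A_b = π(0.625)²/4 = 0.3068 in². φR_n = 0.75 × 68 × 0.3068 × 6 × 1 = 93.9 kips.
Bearing (0.5 in plate, F_u = 70 ksi): end bolts L_c = 1.5 − 0.6875/2 = 1.15625, R_n = min(1.2×1.15625×0.5×70, 2.4×0.625×0.5×70) = 48.563 kips/bolt; interior L_c = 1.75 − 0.6875 = 1.0625, R_n = 44.625 kips/bolt. φR_n = 0.75 × (2×48.563 + 4×44.625) = 206.7 kips.
Tension yield (gross): A_g = 7.0625×0.5 = 3.5313 in². φR_n = 0.90 × 50 × 3.5313 = 158.9 kips.
Tension rupture (net): A_n = (7.0625 − 2×0.75)×0.5 = 2.7813 in² (U = 1.0, A_e = A_n). φR_n = 0.75 × 70 × 2.7813 = 146.0 kips.
Block shear: shear path 2×[1.5+2×1.75] = 2×5 in, A_gv = 5, A_nv = 2×(5 − 2.5×0.75)×0.5 = 3.125 in²; tension across gage: (2.375 − 1×0.75)×0.5 = 0.8125 in². R_n = min(0.6×70×3.125, 0.6×50×5) + 1.0×70×0.8125 = min(131.25, 150) + 56.875 = 188.13 kips. φR_n = 0.75 × 188.13 = 141.1 kips.
Governing: min(93.9, 206.7, 158.9, 146.0, 141.1) = 93.9 kips → bolt shear.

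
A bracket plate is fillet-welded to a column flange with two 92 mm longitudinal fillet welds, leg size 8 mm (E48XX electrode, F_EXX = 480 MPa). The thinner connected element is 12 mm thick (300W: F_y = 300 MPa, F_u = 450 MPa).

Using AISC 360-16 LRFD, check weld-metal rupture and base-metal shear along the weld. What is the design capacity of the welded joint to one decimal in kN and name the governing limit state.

Weld metal: throat = 0.707×8 = 5.656 mm, L = 2×92 = 184 mm. φR_n = 0.75 × 0.6 × 480 × 5.656 × 184 = 224.8 kN.
Base metal shear (12 mm plate): yield φR_n = 1.0×0.6×300×12×184 = 397.4 kN; rupture φR_n = 0.75×0.6×450×12×184 = 447.1 kN; take 397.4 kN (yield).
Governing: min(224.8, 397.4) = 224.8 kN → weld metal.

224.8 kN (weld metal governs)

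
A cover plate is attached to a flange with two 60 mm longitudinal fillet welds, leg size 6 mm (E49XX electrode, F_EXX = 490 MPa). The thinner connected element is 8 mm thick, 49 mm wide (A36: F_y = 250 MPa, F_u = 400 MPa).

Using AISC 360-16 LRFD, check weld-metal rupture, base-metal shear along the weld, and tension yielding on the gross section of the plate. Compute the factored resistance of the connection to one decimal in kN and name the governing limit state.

88.2 kN (gross-section yield governs)

Weld metal: throat = 0.707×6 = 4.242 mm, L = 2×60 = 120 mm. φR_n = 0.75 × 0.6 × 490 × 4.242 × 120 = 112.2 kN.
Base metal shear (8 mm plate): yield φR_n = 1.0×0.6×250×8×120 = 144.0 kN; rupture φR_n = 0.75×0.6×400×8×120 = 172.8 kN; take 144.0 kN (yield).
Tension yield (gross): A_g = 49×8 = 392 mm². φR_n = 0.90 × 250 × 392 = 88.2 kN.
Governing: min(112.2, 144.0, 88.2) = 88.2 kN → gross-section yield.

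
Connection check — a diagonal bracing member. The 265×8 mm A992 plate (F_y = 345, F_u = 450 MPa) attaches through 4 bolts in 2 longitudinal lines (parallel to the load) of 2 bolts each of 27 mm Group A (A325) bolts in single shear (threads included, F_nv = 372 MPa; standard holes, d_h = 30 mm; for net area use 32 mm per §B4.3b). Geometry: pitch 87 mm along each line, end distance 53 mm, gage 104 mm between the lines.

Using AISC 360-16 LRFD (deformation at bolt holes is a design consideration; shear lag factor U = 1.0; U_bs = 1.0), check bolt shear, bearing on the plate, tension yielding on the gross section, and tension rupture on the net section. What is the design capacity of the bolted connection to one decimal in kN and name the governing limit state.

Bolt shear: A_b = π(27)²/4 = 572.56 mm². φR_n = 0.75 × 372 × 572.56 × 4 × 1 = 639.0 kN.
Bearing (8 mm plate, F_u = 450 MPa): end bolts L_c = 53 − 30/2 = 38, R_n = min(1.2×38×8×450, 2.4×27×8×450) = 164.16 kN/bolt; interior L_c = 87 − 30 = 57, R_n = 233.28 kN/bolt. φR_n = 0.75 × (2×164.16 + 2×233.28) = 596.2 kN.
Tension yield (gross): A_g = 265×8 = 2120 mm². φR_n = 0.90 × 345 × 2120 = 658.3 kN.
Tension rupture (net): A_n = (265 − 2×32)×8 = 1608 mm² (U = 1.0, A_e = A_n). φR_n = 0.75 × 450 × 1608 = 542.7 kN.
Governing: min(639.0, 596.2, 658.3, 542.7) = 542.7 kN → net-section rupture.

542.7 kN (net-section rupture governs)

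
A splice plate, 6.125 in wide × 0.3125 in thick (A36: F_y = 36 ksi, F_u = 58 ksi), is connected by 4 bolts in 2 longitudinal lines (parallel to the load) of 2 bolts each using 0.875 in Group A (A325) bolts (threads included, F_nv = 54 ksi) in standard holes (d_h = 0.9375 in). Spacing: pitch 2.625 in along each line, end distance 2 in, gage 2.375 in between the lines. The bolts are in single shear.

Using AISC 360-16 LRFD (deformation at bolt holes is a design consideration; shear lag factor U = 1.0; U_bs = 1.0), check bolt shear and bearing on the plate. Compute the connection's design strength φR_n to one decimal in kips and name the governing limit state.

97.4 kips (bolt shear governs)

Bolt shear: A_b = π(0.875)²/4 = 0.60132 in². φR_n = 0.75 × 54 × 0.60132 × 4 × 1 = 97.4 kips.
Bearing (0.3125 in plate, F_u = 58 ksi): end bolts L_c = 2 − 0.9375/2 = 1.53125, R_n = min(1.2×1.53125×0.3125×58, 2.4×0.875×0.3125×58) = 33.305 kips/bolt; interior L_c = 2.625 − 0.9375 = 1.6875, R_n = 36.703 kips/bolt. φR_n = 0.75 × (2×33.305 + 2×36.703) = 105.0 kips.
Governing: min(97.4, 105.0) = 97.4 kips → bolt shear.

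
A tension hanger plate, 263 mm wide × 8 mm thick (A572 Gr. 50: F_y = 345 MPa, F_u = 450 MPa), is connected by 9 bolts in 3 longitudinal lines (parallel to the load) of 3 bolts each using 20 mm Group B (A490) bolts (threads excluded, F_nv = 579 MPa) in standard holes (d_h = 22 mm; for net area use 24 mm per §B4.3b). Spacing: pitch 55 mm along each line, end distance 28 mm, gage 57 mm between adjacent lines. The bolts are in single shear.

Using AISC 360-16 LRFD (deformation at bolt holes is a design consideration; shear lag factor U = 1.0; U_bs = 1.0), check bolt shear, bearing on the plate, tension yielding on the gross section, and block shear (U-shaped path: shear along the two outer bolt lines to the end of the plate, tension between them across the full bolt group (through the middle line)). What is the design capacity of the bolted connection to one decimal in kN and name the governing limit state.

Bolt shear: A_b = π(20)²/4 = 314.16 mm². φR_n = 0.75 × 579 × 314.16 × 9 × 1 = 1227.8 kN.
Bearing (8 mm plate, F_u = 450 MPa): end bolts L_c = 28 − 22/2 = 17, R_n = min(1.2×17×8×450, 2.4×20×8×450) = 73.44 kN/bolt; interior L_c = 55 − 22 = 33, R_n = 142.56 kN/bolt. φR_n = 0.75 × (3×73.44 + 6×142.56) = 806.8 kN.
Tension yield (gross): A_g = 263×8 = 2104 mm². φR_n = 0.90 × 345 × 2104 = 653.3 kN.
Block shear: shear path 2×[28+2×55] = 2×138 mm, A_gv = 2208, A_nv = 2×(138 − 2.5×24)×8 = 1248 mm²; tension across gage: (114 − 2×24)×8 = 528 mm². R_n = min(0.6×450×1248, 0.6×345×2208) + 1.0×450×528 = min(336.96, 457.06) + 237.6 = 574.56 kN. φR_n = 0.75 × 574.56 = 430.9 kN.
Governing: min(1227.8, 806.8, 653.3, 430.9) = 430.9 kN → block shear.

430.9 kN (block shear governs)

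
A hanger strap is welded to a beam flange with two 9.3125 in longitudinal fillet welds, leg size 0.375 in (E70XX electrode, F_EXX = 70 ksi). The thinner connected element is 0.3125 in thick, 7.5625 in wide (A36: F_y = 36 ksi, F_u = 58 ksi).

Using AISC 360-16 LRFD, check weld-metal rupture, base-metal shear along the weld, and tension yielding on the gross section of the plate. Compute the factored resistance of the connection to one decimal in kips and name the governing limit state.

Weld metal: throat = 0.707×0.375 = 0.26513 in, L = 2×9.3125 = 18.625 in. φR_n = 0.75 × 0.6 × 70 × 0.26513 × 18.625 = 155.5 kips.
Base metal shear (0.3125 in plate): yield φR_n = 1.0×0.6×36×0.3125×18.625 = 125.7 kips; rupture φR_n = 0.75×0.6×58×0.3125×18.625 = 151.9 kips; take 125.7 kips (yield).
Tension yield (gross): A_g = 7.5625×0.3125 = 2.3633 in². φR_n = 0.90 × 36 × 2.3633 = 76.6 kips.
Governing: min(155.5, 125.7, 76.6) = 76.6 kips → gross-section yield.

76.6 kips (gross-section yield governs)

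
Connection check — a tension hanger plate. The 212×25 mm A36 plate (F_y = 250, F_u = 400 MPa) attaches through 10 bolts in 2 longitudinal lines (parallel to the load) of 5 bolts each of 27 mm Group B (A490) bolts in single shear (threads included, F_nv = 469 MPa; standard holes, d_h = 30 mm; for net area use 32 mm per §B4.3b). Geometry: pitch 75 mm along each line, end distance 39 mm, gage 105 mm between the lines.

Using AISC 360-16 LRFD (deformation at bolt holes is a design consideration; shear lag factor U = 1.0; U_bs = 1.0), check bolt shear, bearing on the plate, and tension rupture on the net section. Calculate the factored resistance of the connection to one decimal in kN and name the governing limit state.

Bolt shear: A_b = π(27)²/4 = 572.56 mm². φR_n = 0.75 × 469 × 572.56 × 10 × 1 = 2014.0 kN.
Bearing (25 mm plate, F_u = 400 MPa): end bolts L_c = 39 − 30/2 = 24, R_n = min(1.2×24×25×400, 2.4×27×25×400) = 288 kN/bolt; interior L_c = 75 − 30 = 45, R_n = 540 kN/bolt. φR_n = 0.75 × (2×288 + 8×540) = 3672.0 kN.
Tension rupture (net): A_n = (212 − 2×32)×25 = 3700 mm² (U = 1.0, A_e = A_n). φR_n = 0.75 × 400 × 3700 = 1110.0 kN.
Governing: min(2014.0, 3672.0, 1110.0) = 1110.0 kN → net-section rupture.

1110.0 kN (net-section rupture governs)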